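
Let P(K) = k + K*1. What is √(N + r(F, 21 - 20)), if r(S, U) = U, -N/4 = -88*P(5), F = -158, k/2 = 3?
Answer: √3873 ≈ 62.233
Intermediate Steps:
k = 6 (k = 2*3 = 6)
P(K) = 6 + K (P(K) = 6 + K*1 = 6 + K)
N = 3872 (N = -(-352)*(6 + 5) = -(-352)*11 = -4*(-968) = 3872)
√(N + r(F, 21 - 20)) = √(3872 + (21 - 20)) = √(3872 + 1) = √3873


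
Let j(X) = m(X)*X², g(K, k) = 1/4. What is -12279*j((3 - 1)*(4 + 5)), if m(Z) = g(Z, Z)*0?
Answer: 0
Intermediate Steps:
g(K, k) = ¼
m(Z) = 0 (m(Z) = (¼)*0 = 0)
j(X) = 0 (j(X) = 0*X² = 0)
-12279*j((3 - 1)*(4 + 5)) = -12279*0 = 0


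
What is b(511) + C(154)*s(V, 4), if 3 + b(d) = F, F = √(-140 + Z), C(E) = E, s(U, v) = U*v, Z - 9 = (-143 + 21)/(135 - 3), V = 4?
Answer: 2461 + I*√574662/66 ≈ 2461.0 + 11.486*I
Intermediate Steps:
Z = 533/66 (Z = 9 + (-143 + 21)/(135 - 3) = 9 - 122/132 = 9 - 122*1/132 = 9 - 61/66 = 533/66 ≈ 8.0758)
F = I*√574662/66 (F = √(-140 + 533/66) = √(-8707/66) = I*√574662/66 ≈ 11.486*I)
b(d) = -3 + I*√574662/66
b(511) + C(154)*s(V, 4) = (-3 + I*√574662/66) + 154*(4*4) = (-3 + I*√574662/66) + 154*16 = (-3 + I*√574662/66) + 2464 = 2461 + I*√574662/66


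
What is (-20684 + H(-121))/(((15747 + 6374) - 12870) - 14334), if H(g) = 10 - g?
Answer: 93/23 ≈ 4.0435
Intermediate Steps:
(-20684 + H(-121))/(((15747 + 6374) - 12870) - 14334) = (-20684 + (10 - 1*(-121)))/(((15747 + 6374) - 12870) - 14334) = (-20684 + (10 + 121))/((22121 - 12870) - 14334) = (-20684 + 131)/(9251 - 14334) = -20553/(-5083) = -20553*(-1/5083) = 93/23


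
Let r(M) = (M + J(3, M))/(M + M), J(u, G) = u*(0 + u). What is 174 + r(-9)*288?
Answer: 174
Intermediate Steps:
J(u, G) = u**2 (J(u, G) = u*u = u**2)
r(M) = (9 + M)/(2*M) (r(M) = (M + 3**2)/(M + M) = (M + 9)/((2*M)) = (9 + M)*(1/(2*M)) = (9 + M)/(2*M))
174 + r(-9)*288 = 174 + ((1/2)*(9 - 9)/(-9))*288 = 174 + ((1/2)*(-1/9)*0)*288 = 174 + 0*288 = 174 + 0 = 174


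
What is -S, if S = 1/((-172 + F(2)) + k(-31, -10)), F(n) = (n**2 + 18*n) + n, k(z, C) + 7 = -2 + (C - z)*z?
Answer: 1/790 ≈ 0.0012658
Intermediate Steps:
k(z, C) = -9 + z*(C - z) (k(z, C) = -7 + (-2 + (C - z)*z) = -7 + (-2 + z*(C - z)) = -9 + z*(C - z))
F(n) = n**2 + 19*n
S = -1/790 (S = 1/((-172 + 2*(19 + 2)) + (-9 - 1*(-31)**2 - 10*(-31))) = 1/((-172 + 2*21) + (-9 - 1*961 + 310)) = 1/((-172 + 42) + (-9 - 961 + 310)) = 1/(-130 - 660) = 1/(-790) = -1/790 ≈ -0.0012658)
-S = -1*(-1/790) = 1/790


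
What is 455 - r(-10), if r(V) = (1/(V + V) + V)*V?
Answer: 709/2 ≈ 354.50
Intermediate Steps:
r(V) = V*(V + 1/(2*V)) (r(V) = (1/(2*V) + V)*V = (V + 1/(2*V))*V = V*(V + 1/(2*V)))
455 - r(-10) = 455 - (½ + (-10)²) = 455 - (½ + 100) = 455 - 1*201/2 = 455 - 201/2 = 709/2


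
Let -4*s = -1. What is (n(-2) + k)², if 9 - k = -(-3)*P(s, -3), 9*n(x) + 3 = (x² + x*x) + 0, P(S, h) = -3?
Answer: 27889/81 ≈ 344.31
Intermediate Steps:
s = ¼ (s = -¼*(-1) = ¼ ≈ 0.25000)
n(x) = -⅓ + 2*x²/9 (n(x) = -⅓ + ((x² + x*x) + 0)/9 = -⅓ + ((x² + x²) + 0)/9 = -⅓ + (2*x² + 0)/9 = -⅓ + (2*x²)/9 = -⅓ + 2*x²/9)
k = 18 (k = 9 - (-3)*(-1*(-3)) = 9 - (-3)*3 = 9 - 1*(-9) = 9 + 9 = 18)
(n(-2) + k)² = ((-⅓ + (2/9)*(-2)²) + 18)² = ((-⅓ + (2/9)*4) + 18)² = ((-⅓ + 8/9) + 18)² = (5/9 + 18)² = (167/9)² = 27889/81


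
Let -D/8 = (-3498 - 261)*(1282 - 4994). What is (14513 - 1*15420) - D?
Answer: 111626357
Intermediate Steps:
D = -111627264 (D = -8*(-3498 - 261)*(1282 - 4994) = -(-30072)*(-3712) = -8*13953408 = -111627264)
(14513 - 1*15420) - D = (14513 - 1*15420) - 1*(-111627264) = (14513 - 15420) + 111627264 = -907 + 111627264 = 111626357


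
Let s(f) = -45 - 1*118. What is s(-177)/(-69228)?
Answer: 163/69228 ≈ 0.0023545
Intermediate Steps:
s(f) = -163 (s(f) = -45 - 118 = -163)
s(-177)/(-69228) = -163/(-69228) = -163*(-1/69228) = 163/69228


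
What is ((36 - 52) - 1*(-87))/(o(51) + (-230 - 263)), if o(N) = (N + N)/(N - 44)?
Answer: -497/3349 ≈ -0.14840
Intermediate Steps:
o(N) = 2*N/(-44 + N) (o(N) = (2*N)/(-44 + N) = 2*N/(-44 + N))
((36 - 52) - 1*(-87))/(o(51) + (-230 - 263)) = ((36 - 52) - 1*(-87))/(2*51/(-44 + 51) + (-230 - 263)) = (-16 + 87)/(2*51/7 - 493) = 71/(2*51*(1/7) - 493) = 71/(102/7 - 493) = 71/(-3349/7) = 71*(-7/3349) = -497/3349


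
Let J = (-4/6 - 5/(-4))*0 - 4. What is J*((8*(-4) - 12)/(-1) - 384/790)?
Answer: -68752/395 ≈ -174.06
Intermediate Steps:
J = -4 (J = (-4*1/6 - 5*(-1/4))*0 - 4 = (-2/3 + 5/4)*0 - 4 = (7/12)*0 - 4 = 0 - 4 = -4)
J*((8*(-4) - 12)/(-1) - 384/790) = -4*((8*(-4) - 12)/(-1) - 384/790) = -4*((-32 - 12)*(-1) - 384*1/790) = -4*(-44*(-1) - 192/395) = -4*(44 - 192/395) = -4*17188/395 = -68752/395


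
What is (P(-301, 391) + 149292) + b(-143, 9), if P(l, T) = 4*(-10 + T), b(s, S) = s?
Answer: 150673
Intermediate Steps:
P(l, T) = -40 + 4*T
(P(-301, 391) + 149292) + b(-143, 9) = ((-40 + 4*391) + 149292) - 143 = ((-40 + 1564) + 149292) - 143 = (1524 + 149292) - 143 = 150816 - 143 = 150673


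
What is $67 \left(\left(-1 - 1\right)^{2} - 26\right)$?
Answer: $-1474$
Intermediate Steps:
$67 \left(\left(-1 - 1\right)^{2} - 26\right) = 67 \left(\left(-2\right)^{2} - 26\right) = 67 \left(4 - 26\right) = 67 \left(-22\right) = -1474$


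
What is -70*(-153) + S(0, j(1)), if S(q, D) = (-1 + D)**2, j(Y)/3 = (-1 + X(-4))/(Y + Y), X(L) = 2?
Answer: 42841/4 ≈ 10710.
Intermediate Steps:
j(Y) = 3/(2*Y) (j(Y) = 3*((-1 + 2)/(Y + Y)) = 3*(1/(2*Y)) = 3/(2*Y))
-70*(-153) + S(0, j(1)) = -70*(-153) + (-1 + (3/2)/1)**2 = 10710 + (-1 + (3/2)*1)**2 = 10710 + (-1 + 3/2)**2 = 10710 + (1/2)**2 = 10710 + 1/4 = 42841/4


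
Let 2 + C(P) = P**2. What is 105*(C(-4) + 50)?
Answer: 6720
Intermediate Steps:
C(P) = -2 + P**2
105*(C(-4) + 50) = 105*((-2 + (-4)**2) + 50) = 105*((-2 + 16) + 50) = 105*(14 + 50) = 105*64 = 6720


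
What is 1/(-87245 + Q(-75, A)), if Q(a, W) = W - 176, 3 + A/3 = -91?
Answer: -1/87703 ≈ -1.1402e-5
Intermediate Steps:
A = -282 (A = -9 + 3*(-91) = -9 - 273 = -282)
Q(a, W) = -176 + W
1/(-87245 + Q(-75, A)) = 1/(-87245 + (-176 - 282)) = 1/(-87245 - 458) = 1/(-87703) = -1/87703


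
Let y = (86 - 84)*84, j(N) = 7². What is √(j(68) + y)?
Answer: √217 ≈ 14.731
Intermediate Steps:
j(N) = 49
y = 168 (y = 2*84 = 168)
√(j(68) + y) = √(49 + 168) = √217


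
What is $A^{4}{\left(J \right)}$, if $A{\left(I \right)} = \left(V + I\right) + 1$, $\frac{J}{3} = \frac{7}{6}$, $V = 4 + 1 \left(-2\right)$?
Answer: $\frac{28561}{16} \approx 1785.1$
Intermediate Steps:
$V = 2$ ($V = 4 - 2 = 2$)
$J = \frac{7}{2}$ ($J = 3 \cdot \frac{7}{6} = \frac{7}{2} \approx 3.5$)
$A{\left(I \right)} = 3 + I$ ($A{\left(I \right)} = \left(2 + I\right) + 1 = 3 + I$)
$A^{4}{\left(J \right)} = \left(3 + \frac{7}{2}\right)^{4} = \left(\frac{13}{2}\right)^{4} = \frac{28561}{16}$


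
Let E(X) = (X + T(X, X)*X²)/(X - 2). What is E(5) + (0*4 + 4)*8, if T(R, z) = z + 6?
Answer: 376/3 ≈ 125.33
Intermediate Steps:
T(R, z) = 6 + z
E(X) = (X + X²*(6 + X))/(-2 + X) (E(X) = (X + (6 + X)*X²)/(X - 2) = (X + X²*(6 + X))/(-2 + X))
E(5) + (0*4 + 4)*8 = 5*(1 + 5*(6 + 5))/(-2 + 5) + (0*4 + 4)*8 = 5*(1 + 5*11)/3 + (0 + 4)*8 = 5*(⅓)*(1 + 55) + 4*8 = 5*(⅓)*56 + 32 = 280/3 + 32 = 376/3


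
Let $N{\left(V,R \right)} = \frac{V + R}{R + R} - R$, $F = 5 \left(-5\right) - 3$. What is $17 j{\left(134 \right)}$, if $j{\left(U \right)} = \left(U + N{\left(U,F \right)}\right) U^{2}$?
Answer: $\frac{342111179}{7} \approx 4.8873 \cdot 10^{7}$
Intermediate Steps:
$F = -28$ ($F = -25 - 3 = -28$)
$N{\left(V,R \right)} = - R + \frac{R + V}{2 R}$ ($N{\left(V,R \right)} = \frac{R + V}{2 R} - R = - R + \frac{R + V}{2 R}$)
$j{\left(U \right)} = U^{2} \left(\frac{57}{2} + \frac{55 U}{56}\right)$ ($j{\left(U \right)} = \left(U + \left(\frac{1}{2} - -28 + \frac{U}{2 \left(-28\right)}\right)\right) U^{2} = \left(U + \left(\frac{1}{2} + 28 + \frac{1}{2} U \left(- \frac{1}{28}\right)\right)\right) U^{2} = \left(U + \left(\frac{1}{2} + 28 - \frac{U}{56}\right)\right) U^{2} = \left(U - \left(- \frac{57}{2} + \frac{U}{56}\right)\right) U^{2} = \left(\frac{57}{2} + \frac{55 U}{56}\right) U^{2} = U^{2} \left(\frac{57}{2} + \frac{55 U}{56}\right)$)
$17 j{\left(134 \right)} = 17 \frac{134^{2} \left(1596 + 55 \cdot 134\right)}{56} = 17 \cdot \frac{1}{56} \cdot 17956 \left(1596 + 7370\right) = 17 \cdot \frac{1}{56} \cdot 17956 \cdot 8966 = 17 \cdot \frac{20124187}{7} = \frac{342111179}{7}$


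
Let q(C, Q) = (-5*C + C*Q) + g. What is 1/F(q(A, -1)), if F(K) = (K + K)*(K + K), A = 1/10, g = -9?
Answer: 25/9216 ≈ 0.0027127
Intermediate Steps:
A = 1/10 (A = 1*(1/10) = 1/10 ≈ 0.10000)
q(C, Q) = -9 - 5*C + C*Q (q(C, Q) = (-5*C + C*Q) - 9 = -9 - 5*C + C*Q)
F(K) = 4*K**2 (F(K) = (2*K)*(2*K) = 4*K**2)
1/F(q(A, -1)) = 1/(4*(-9 - 5*1/10 + (1/10)*(-1))**2) = 1/(4*(-9 - 1/2 - 1/10)**2) = 1/(4*(-48/5)**2) = 1/(4*(2304/25)) = 1/(9216/25) = 25/9216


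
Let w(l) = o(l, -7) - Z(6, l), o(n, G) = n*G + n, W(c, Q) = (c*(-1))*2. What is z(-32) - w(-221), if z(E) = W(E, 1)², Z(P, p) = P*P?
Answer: 2806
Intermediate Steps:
Z(P, p) = P²
W(c, Q) = -2*c (W(c, Q) = -c*2 = -2*c)
o(n, G) = n + G*n (o(n, G) = G*n + n = n + G*n)
z(E) = 4*E² (z(E) = (-2*E)² = 4*E²)
w(l) = -36 - 6*l (w(l) = l*(1 - 7) - 1*6² = l*(-6) - 1*36 = -6*l - 36 = -36 - 6*l)
z(-32) - w(-221) = 4*(-32)² - (-36 - 6*(-221)) = 4*1024 - (-36 + 1326) = 4096 - 1*1290 = 4096 - 1290 = 2806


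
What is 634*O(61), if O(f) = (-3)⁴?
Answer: 51354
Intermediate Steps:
O(f) = 81
634*O(61) = 634*81 = 51354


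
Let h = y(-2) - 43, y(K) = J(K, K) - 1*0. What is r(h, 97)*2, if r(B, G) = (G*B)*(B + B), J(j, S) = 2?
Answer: 652228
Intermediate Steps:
y(K) = 2 (y(K) = 2 - 1*0 = 2 + 0 = 2)
h = -41 (h = 2 - 43 = -41)
r(B, G) = 2*G*B² (r(B, G) = (B*G)*(2*B) = 2*G*B²)
r(h, 97)*2 = (2*97*(-41)²)*2 = (2*97*1681)*2 = 326114*2 = 652228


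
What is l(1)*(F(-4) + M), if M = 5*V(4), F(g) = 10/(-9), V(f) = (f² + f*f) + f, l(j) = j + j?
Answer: 3220/9 ≈ 357.78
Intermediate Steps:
l(j) = 2*j
V(f) = f + 2*f² (V(f) = (f² + f²) + f = 2*f² + f = f + 2*f²)
F(g) = -10/9 (F(g) = 10*(-⅑) = -10/9)
M = 180 (M = 5*(4*(1 + 2*4)) = 5*(4*(1 + 8)) = 5*(4*9) = 5*36 = 180)
l(1)*(F(-4) + M) = (2*1)*(-10/9 + 180) = 2*(1610/9) = 3220/9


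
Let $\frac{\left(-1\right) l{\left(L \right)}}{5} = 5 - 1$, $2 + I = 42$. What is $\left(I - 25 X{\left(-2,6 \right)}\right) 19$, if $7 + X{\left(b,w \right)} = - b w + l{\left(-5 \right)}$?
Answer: $7885$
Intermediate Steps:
$I = 40$ ($I = -2 + 42 = 40$)
$l{\left(L \right)} = -20$ ($l{\left(L \right)} = - 5 \left(5 - 1\right) = \left(-5\right) 4 = -20$)
$X{\left(b,w \right)} = -27 - b w$ ($X{\left(b,w \right)} = -7 + \left(- b w - 20\right) = -7 - \left(20 + b w\right) = -27 - b w$)
$\left(I - 25 X{\left(-2,6 \right)}\right) 19 = \left(40 - 25 \left(-27 - \left(-2\right) 6\right)\right) 19 = \left(40 - 25 \left(-27 + 12\right)\right) 19 = \left(40 - -375\right) 19 = \left(40 + 375\right) 19 = 415 \cdot 19 = 7885$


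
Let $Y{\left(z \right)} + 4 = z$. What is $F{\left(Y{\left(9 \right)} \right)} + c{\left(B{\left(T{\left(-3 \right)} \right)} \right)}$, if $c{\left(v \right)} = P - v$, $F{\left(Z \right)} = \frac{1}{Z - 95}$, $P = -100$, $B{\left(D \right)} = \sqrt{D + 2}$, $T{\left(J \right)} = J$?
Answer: $- \frac{9001}{90} - i \approx -100.01 - 1.0 i$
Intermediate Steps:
$B{\left(D \right)} = \sqrt{2 + D}$
$Y{\left(z \right)} = -4 + z$
$F{\left(Z \right)} = \frac{1}{-95 + Z}$
$c{\left(v \right)} = -100 - v$
$F{\left(Y{\left(9 \right)} \right)} + c{\left(B{\left(T{\left(-3 \right)} \right)} \right)} = \frac{1}{-95 + \left(-4 + 9\right)} - \left(100 + \sqrt{2 - 3}\right) = \frac{1}{-95 + 5} - \left(100 + \sqrt{-1}\right) = \frac{1}{-90} - \left(100 + i\right) = - \frac{1}{90} - \left(100 + i\right) = - \frac{9001}{90} - i$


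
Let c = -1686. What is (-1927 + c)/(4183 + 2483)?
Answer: -3613/6666 ≈ -0.54200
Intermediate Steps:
(-1927 + c)/(4183 + 2483) = (-1927 - 1686)/(4183 + 2483) = -3613/6666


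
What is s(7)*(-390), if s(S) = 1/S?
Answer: -390/7 ≈ -55.714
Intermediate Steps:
s(S) = 1/S
s(7)*(-390) = -390/7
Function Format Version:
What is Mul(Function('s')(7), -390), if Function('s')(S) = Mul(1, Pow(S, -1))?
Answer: Rational(-390, 7) ≈ -55.714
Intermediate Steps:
Function('s')(S) = Pow(S, -1)
Mul(Function('s')(7), -390) = Mul(Pow(7, -1), -390) = Mul(Rational(1, 7), -390) = Rational(-390, 7)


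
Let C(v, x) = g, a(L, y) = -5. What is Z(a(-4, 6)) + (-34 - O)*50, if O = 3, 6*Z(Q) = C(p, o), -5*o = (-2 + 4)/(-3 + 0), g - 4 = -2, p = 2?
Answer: -5549/3 ≈ -1849.7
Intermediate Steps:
g = 2 (g = 4 - 2 = 2)
o = 2/15 (o = -(-2 + 4)/(5*(-3 + 0)) = -2/(5*(-3)) = -2*(-1)/(5*3) = -1/5*(-2/3) = 2/15 ≈ 0.13333)
C(v, x) = 2
Z(Q) = 1/3 (Z(Q) = (1/6)*2 = 1/3)
Z(a(-4, 6)) + (-34 - O)*50 = 1/3 + (-34 - 1*3)*50 = 1/3 + (-34 - 3)*50 = 1/3 - 37*50 = 1/3 - 1850 = -5549/3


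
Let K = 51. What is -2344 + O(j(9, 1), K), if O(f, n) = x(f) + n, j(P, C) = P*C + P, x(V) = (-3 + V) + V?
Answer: -2260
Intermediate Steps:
x(V) = -3 + 2*V
j(P, C) = P + C*P (j(P, C) = C*P + P = P + C*P)
O(f, n) = -3 + n + 2*f (O(f, n) = (-3 + 2*f) + n = -3 + n + 2*f)
-2344 + O(j(9, 1), K) = -2344 + (-3 + 51 + 2*(9*(1 + 1))) = -2344 + (-3 + 51 + 2*(9*2)) = -2344 + (-3 + 51 + 2*18) = -2344 + (-3 + 51 + 36) = -2344 + 84 = -2260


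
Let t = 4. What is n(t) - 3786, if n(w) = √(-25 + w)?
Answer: -3786 + I*√21 ≈ -3786.0 + 4.5826*I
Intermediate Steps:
n(t) - 3786 = √(-25 + 4) - 3786 = √(-21) - 3786 = I*√21 - 3786 = -3786 + I*√21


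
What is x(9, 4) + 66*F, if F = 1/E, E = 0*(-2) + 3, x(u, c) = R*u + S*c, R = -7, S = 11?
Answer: 3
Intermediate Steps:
x(u, c) = -7*u + 11*c
E = 3 (E = 0 + 3 = 3)
F = ⅓ (F = 1/3 = ⅓ ≈ 0.33333)
x(9, 4) + 66*F = (-7*9 + 11*4) + 66*(⅓) = (-63 + 44) + 22 = -19 + 22 = 3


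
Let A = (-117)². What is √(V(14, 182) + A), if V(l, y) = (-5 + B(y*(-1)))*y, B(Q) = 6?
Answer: √13871 ≈ 117.78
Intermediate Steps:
V(l, y) = y (V(l, y) = (-5 + 6)*y = 1*y = y)
A = 13689
√(V(14, 182) + A) = √(182 + 13689) = √13871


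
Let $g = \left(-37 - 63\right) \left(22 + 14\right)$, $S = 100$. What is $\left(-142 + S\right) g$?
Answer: $151200$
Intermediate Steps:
$g = -3600$ ($g = \left(-100\right) 36 = -3600$)
$\left(-142 + S\right) g = \left(-142 + 100\right) \left(-3600\right) = \left(-42\right) \left(-3600\right) = 151200$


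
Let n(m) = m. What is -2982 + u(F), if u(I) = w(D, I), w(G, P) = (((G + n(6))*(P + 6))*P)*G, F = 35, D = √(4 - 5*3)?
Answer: -18767 + 8610*I*√11 ≈ -18767.0 + 28556.0*I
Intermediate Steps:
D = I*√11 (D = √(4 - 15) = √(-11) = I*√11 ≈ 3.3166*I)
w(G, P) = G*P*(6 + G)*(6 + P) (w(G, P) = (((G + 6)*(P + 6))*P)*G = (((6 + G)*(6 + P))*P)*G = (P*(6 + G)*(6 + P))*G = G*P*(6 + G)*(6 + P))
u(I) = I*I*√11*(36 + 6*I + 6*I*√11 + I*I*√11) (u(I) = (I*√11)*I*(36 + 6*(I*√11) + 6*I + (I*√11)*I) = (I*√11)*I*(36 + 6*I*√11 + 6*I + I*I*√11) = (I*√11)*I*(36 + 6*I + 6*I*√11 + I*I*√11) = I*I*√11*(36 + 6*I + 6*I*√11 + I*I*√11))
-2982 + u(F) = -2982 + 35*(-66 - 11*35 + 36*I*√11 + 6*I*35*√11) = -2982 + 35*(-66 - 385 + 36*I*√11 + 210*I*√11) = -2982 + 35*(-451 + 246*I*√11) = -2982 + (-15785 + 8610*I*√11) = -18767 + 8610*I*√11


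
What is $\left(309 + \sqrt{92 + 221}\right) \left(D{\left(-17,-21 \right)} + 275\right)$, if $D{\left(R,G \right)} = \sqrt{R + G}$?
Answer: $\left(275 + i \sqrt{38}\right) \left(309 + \sqrt{313}\right) \approx 89840.0 + 2013.9 i$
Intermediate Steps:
$D{\left(R,G \right)} = \sqrt{G + R}$
$\left(309 + \sqrt{92 + 221}\right) \left(D{\left(-17,-21 \right)} + 275\right) = \left(309 + \sqrt{92 + 221}\right) \left(\sqrt{-21 - 17} + 275\right) = \left(309 + \sqrt{313}\right) \left(\sqrt{-38} + 275\right) = \left(309 + \sqrt{313}\right) \left(i \sqrt{38} + 275\right) = \left(309 + \sqrt{313}\right) \left(275 + i \sqrt{38}\right) = \left(275 + i \sqrt{38}\right) \left(309 + \sqrt{313}\right)$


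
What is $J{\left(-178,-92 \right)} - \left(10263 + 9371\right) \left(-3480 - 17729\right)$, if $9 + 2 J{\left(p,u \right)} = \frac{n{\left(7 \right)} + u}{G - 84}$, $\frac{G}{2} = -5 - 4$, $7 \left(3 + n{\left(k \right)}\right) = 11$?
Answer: $\frac{49553682733}{119} \approx 4.1642 \cdot 10^{8}$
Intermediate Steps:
$n{\left(k \right)} = - \frac{10}{7}$ ($n{\left(k \right)} = -3 + \frac{1}{7} \cdot 11 = -3 + \frac{11}{7} = - \frac{10}{7}$)
$G = -18$ ($G = 2 \left(-5 - 4\right) = 2 \left(-9\right) = -18$)
$J{\left(p,u \right)} = - \frac{1604}{357} - \frac{u}{204}$ ($J{\left(p,u \right)} = - \frac{9}{2} + \frac{\left(- \frac{10}{7} + u\right) \frac{1}{-18 - 84}}{2} = - \frac{9}{2} + \frac{\left(- \frac{10}{7} + u\right) \frac{1}{-102}}{2} = - \frac{9}{2} + \frac{\left(- \frac{10}{7} + u\right) \left(- \frac{1}{102}\right)}{2} = - \frac{9}{2} + \frac{\frac{5}{357} - \frac{u}{102}}{2} = - \frac{9}{2} - \left(- \frac{5}{714} + \frac{u}{204}\right) = - \frac{1604}{357} - \frac{u}{204}$)
$J{\left(-178,-92 \right)} - \left(10263 + 9371\right) \left(-3480 - 17729\right) = \left(- \frac{1604}{357} - - \frac{23}{51}\right) - \left(10263 + 9371\right) \left(-3480 - 17729\right) = \left(- \frac{1604}{357} + \frac{23}{51}\right) - 19634 \left(-21209\right) = - \frac{481}{119} - -416417506 = - \frac{481}{119} + 416417506 = \frac{49553682733}{119}$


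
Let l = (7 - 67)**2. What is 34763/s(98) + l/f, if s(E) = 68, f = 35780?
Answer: 62203247/121652 ≈ 511.32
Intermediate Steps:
l = 3600 (l = (-60)**2 = 3600)
34763/s(98) + l/f = 34763/68 + 3600/35780 = 34763*(1/68) + 3600*(1/35780) = 34763/68 + 180/1789 = 62203247/121652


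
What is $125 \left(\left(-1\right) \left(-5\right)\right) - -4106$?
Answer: $4731$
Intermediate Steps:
$125 \left(\left(-1\right) \left(-5\right)\right) - -4106 = 125 \cdot 5 + 4106 = 625 + 4106 = 4731$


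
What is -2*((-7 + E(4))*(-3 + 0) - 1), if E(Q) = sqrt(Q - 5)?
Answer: -40 + 6*I ≈ -40.0 + 6.0*I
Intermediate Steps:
E(Q) = sqrt(-5 + Q)
-2*((-7 + E(4))*(-3 + 0) - 1) = -2*((-7 + sqrt(-5 + 4))*(-3 + 0) - 1) = -2*((-7 + sqrt(-1))*(-3) - 1) = -2*((-7 + I)*(-3) - 1) = -2*((21 - 3*I) - 1) = -2*(20 - 3*I) = -40 + 6*I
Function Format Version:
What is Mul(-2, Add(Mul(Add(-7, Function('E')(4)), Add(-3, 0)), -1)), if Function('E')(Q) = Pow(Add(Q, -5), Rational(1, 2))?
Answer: Add(-40, Mul(6, I)) ≈ Add(-40.000, Mul(6.0000, I))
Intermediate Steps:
Function('E')(Q) = Pow(Add(-5, Q), Rational(1, 2))
Mul(-2, Add(Mul(Add(-7, Function('E')(4)), Add(-3, 0)), -1)) = Mul(-2, Add(Mul(Add(-7, Pow(Add(-5, 4), Rational(1, 2))), Add(-3, 0)), -1)) = Mul(-2, Add(Mul(Add(-7, Pow(-1, Rational(1, 2))), -3), -1)) = Mul(-2, Add(Mul(Add(-7, I), -3), -1)) = Mul(-2, Add(Add(21, Mul(-3, I)), -1)) = Mul(-2, Add(20, Mul(-3, I))) = Add(-40, Mul(6, I))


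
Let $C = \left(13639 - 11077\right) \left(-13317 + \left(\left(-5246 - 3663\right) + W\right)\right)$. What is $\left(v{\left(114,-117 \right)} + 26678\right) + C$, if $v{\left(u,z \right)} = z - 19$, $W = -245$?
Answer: $-57544160$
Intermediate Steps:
$v{\left(u,z \right)} = -19 + z$ ($v{\left(u,z \right)} = z - 19 = -19 + z$)
$C = -57570702$ ($C = \left(13639 - 11077\right) \left(-13317 - 9154\right) = 2562 \left(-13317 - 9154\right) = 2562 \left(-22471\right) = -57570702$)
$\left(v{\left(114,-117 \right)} + 26678\right) + C = \left(\left(-19 - 117\right) + 26678\right) - 57570702 = \left(-136 + 26678\right) - 57570702 = 26542 - 57570702 = -57544160$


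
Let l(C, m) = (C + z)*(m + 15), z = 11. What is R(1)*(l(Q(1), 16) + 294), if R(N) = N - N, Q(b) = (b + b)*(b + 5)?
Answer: 0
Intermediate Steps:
Q(b) = 2*b*(5 + b) (Q(b) = (2*b)*(5 + b) = 2*b*(5 + b))
R(N) = 0
l(C, m) = (11 + C)*(15 + m) (l(C, m) = (C + 11)*(m + 15) = (11 + C)*(15 + m))
R(1)*(l(Q(1), 16) + 294) = 0*((165 + 11*16 + 15*(2*1*(5 + 1)) + (2*1*(5 + 1))*16) + 294) = 0*((165 + 176 + 15*(2*1*6) + (2*1*6)*16) + 294) = 0*((165 + 176 + 15*12 + 12*16) + 294) = 0*((165 + 176 + 180 + 192) + 294) = 0*(713 + 294) = 0*1007 = 0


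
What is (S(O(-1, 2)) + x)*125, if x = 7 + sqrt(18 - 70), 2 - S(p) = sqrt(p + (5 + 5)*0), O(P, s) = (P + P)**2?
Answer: 875 + 250*I*sqrt(13) ≈ 875.0 + 901.39*I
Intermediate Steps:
O(P, s) = 4*P**2 (O(P, s) = (2*P)**2 = 4*P**2)
S(p) = 2 - sqrt(p) (S(p) = 2 - sqrt(p + (5 + 5)*0) = 2 - sqrt(p + 10*0) = 2 - sqrt(p + 0) = 2 - sqrt(p))
x = 7 + 2*I*sqrt(13) (x = 7 + sqrt(-52) = 7 + 2*I*sqrt(13) ≈ 7.0 + 7.2111*I)
(S(O(-1, 2)) + x)*125 = ((2 - sqrt(4*(-1)**2)) + (7 + 2*I*sqrt(13)))*125 = ((2 - sqrt(4*1)) + (7 + 2*I*sqrt(13)))*125 = ((2 - sqrt(4)) + (7 + 2*I*sqrt(13)))*125 = ((2 - 1*2) + (7 + 2*I*sqrt(13)))*125 = ((2 - 2) + (7 + 2*I*sqrt(13)))*125 = (0 + (7 + 2*I*sqrt(13)))*125 = (7 + 2*I*sqrt(13))*125 = 875 + 250*I*sqrt(13)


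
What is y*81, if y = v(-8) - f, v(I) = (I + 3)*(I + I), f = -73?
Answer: 12393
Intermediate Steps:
v(I) = 2*I*(3 + I) (v(I) = (3 + I)*(2*I) = 2*I*(3 + I))
y = 153 (y = 2*(-8)*(3 - 8) - 1*(-73) = 2*(-8)*(-5) + 73 = 80 + 73 = 153)
y*81 = 153*81 = 12393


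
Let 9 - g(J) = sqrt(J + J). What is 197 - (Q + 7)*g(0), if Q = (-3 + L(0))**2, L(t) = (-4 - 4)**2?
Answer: -33355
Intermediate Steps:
L(t) = 64 (L(t) = (-8)**2 = 64)
Q = 3721 (Q = (-3 + 64)**2 = 61**2 = 3721)
g(J) = 9 - sqrt(2)*sqrt(J) (g(J) = 9 - sqrt(J + J) = 9 - sqrt(2*J) = 9 - sqrt(2)*sqrt(J))
197 - (Q + 7)*g(0) = 197 - (3721 + 7)*(9 - sqrt(2)*sqrt(0)) = 197 - 3728*(9 - 1*sqrt(2)*0) = 197 - 3728*(9 + 0) = 197 - 3728*9 = 197 - 1*33552 = 197 - 33552 = -33355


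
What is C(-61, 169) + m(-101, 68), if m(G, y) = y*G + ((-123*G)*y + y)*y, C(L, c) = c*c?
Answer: 57470269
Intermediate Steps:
C(L, c) = c²
m(G, y) = G*y + y*(y - 123*G*y) (m(G, y) = G*y + (-123*G*y + y)*y = G*y + (y - 123*G*y)*y = G*y + y*(y - 123*G*y))
C(-61, 169) + m(-101, 68) = 169² + 68*(-101 + 68 - 123*(-101)*68) = 28561 + 68*(-101 + 68 + 844764) = 28561 + 68*844731 = 28561 + 57441708 = 57470269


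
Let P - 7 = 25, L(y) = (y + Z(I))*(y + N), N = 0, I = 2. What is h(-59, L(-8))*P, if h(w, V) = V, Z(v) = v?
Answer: 1536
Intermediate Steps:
L(y) = y*(2 + y) (L(y) = (y + 2)*(y + 0) = (2 + y)*y = y*(2 + y))
P = 32 (P = 7 + 25 = 32)
h(-59, L(-8))*P = -8*(2 - 8)*32 = -8*(-6)*32 = 48*32 = 1536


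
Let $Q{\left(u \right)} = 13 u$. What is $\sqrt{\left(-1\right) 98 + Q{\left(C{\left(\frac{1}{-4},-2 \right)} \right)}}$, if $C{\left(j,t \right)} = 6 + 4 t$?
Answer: $2 i \sqrt{31} \approx 11.136 i$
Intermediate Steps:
$\sqrt{\left(-1\right) 98 + Q{\left(C{\left(\frac{1}{-4},-2 \right)} \right)}} = \sqrt{\left(-1\right) 98 + 13 \left(6 + 4 \left(-2\right)\right)} = \sqrt{-98 + 13 \left(6 - 8\right)} = \sqrt{-98 + 13 \left(-2\right)} = \sqrt{-98 - 26} = \sqrt{-124} = 2 i \sqrt{31}$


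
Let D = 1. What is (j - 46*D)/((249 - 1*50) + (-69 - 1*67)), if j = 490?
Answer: 148/21 ≈ 7.0476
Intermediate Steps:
(j - 46*D)/((249 - 1*50) + (-69 - 1*67)) = (490 - 46*1)/((249 - 1*50) + (-69 - 1*67)) = (490 - 46)/((249 - 50) + (-69 - 67)) = 444/(199 - 136) = 444/63 = 444*(1/63) = 148/21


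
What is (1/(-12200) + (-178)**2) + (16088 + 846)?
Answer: 593139599/12200 ≈ 48618.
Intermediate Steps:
(1/(-12200) + (-178)**2) + (16088 + 846) = (-1/12200 + 31684) + 16934 = 386544799/12200 + 16934 = 593139599/12200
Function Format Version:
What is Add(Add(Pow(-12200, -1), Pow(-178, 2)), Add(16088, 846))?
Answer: Rational(593139599, 12200) ≈ 48618.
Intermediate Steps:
Add(Add(Pow(-12200, -1), Pow(-178, 2)), Add(16088, 846)) = Add(Add(Rational(-1, 12200), 31684), 16934) = Add(Rational(386544799, 12200), 16934) = Rational(593139599, 12200)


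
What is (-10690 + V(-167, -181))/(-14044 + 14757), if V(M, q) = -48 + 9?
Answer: -10729/713 ≈ -15.048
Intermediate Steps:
V(M, q) = -39
(-10690 + V(-167, -181))/(-14044 + 14757) = (-10690 - 39)/(-14044 + 14757) = -10729/713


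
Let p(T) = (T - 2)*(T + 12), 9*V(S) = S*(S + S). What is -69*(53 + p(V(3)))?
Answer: -3657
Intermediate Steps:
V(S) = 2*S**2/9 (V(S) = (S*(S + S))/9 = (S*(2*S))/9 = (2*S**2)/9 = 2*S**2/9)
p(T) = (-2 + T)*(12 + T)
-69*(53 + p(V(3))) = -69*(53 + (-24 + ((2/9)*3**2)**2 + 10*((2/9)*3**2))) = -69*(53 + (-24 + ((2/9)*9)**2 + 10*((2/9)*9))) = -69*(53 + (-24 + 2**2 + 10*2)) = -69*(53 + (-24 + 4 + 20)) = -69*(53 + 0) = -69*53 = -3657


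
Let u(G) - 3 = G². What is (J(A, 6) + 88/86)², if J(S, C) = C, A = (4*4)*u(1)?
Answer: 91204/1849 ≈ 49.326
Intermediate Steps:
u(G) = 3 + G²
A = 64 (A = (4*4)*(3 + 1²) = 16*(3 + 1) = 16*4 = 64)
(J(A, 6) + 88/86)² = (6 + 88/86)² = (6 + 88*(1/86))² = (6 + 44/43)² = (302/43)² = 91204/1849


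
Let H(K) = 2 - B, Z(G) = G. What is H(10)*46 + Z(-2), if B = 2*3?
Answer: -186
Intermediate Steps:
B = 6
H(K) = -4 (H(K) = 2 - 1*6 = 2 - 6 = -4)
H(10)*46 + Z(-2) = -4*46 - 2 = -184 - 2 = -186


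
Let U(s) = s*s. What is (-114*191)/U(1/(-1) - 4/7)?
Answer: -1066926/121 ≈ -8817.6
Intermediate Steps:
U(s) = s²
(-114*191)/U(1/(-1) - 4/7) = (-114*191)/((1/(-1) - 4/7)²) = -21774/(1*(-1) - 4*⅐)² = -21774/(-1 - 4/7)² = -21774/((-11/7)²) = -21774/121/49 = -21774*49/121 = -1066926/121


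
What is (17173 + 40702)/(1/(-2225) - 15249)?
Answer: -128771875/33929026 ≈ -3.7953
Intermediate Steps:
(17173 + 40702)/(1/(-2225) - 15249) = 57875/(-1/2225 - 15249) = 57875/(-33929026/2225) = 57875*(-2225/33929026) = -128771875/33929026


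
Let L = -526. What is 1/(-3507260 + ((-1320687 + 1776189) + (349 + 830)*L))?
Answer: -1/3671912 ≈ -2.7234e-7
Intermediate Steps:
1/(-3507260 + ((-1320687 + 1776189) + (349 + 830)*L)) = 1/(-3507260 + ((-1320687 + 1776189) + (349 + 830)*(-526))) = 1/(-3507260 + (455502 + 1179*(-526))) = 1/(-3507260 + (455502 - 620154)) = 1/(-3507260 - 164652) = 1/(-3671912) = -1/3671912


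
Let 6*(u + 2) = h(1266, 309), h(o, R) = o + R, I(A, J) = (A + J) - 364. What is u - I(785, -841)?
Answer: 1361/2 ≈ 680.50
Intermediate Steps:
I(A, J) = -364 + A + J
h(o, R) = R + o
u = 521/2 (u = -2 + (309 + 1266)/6 = -2 + (⅙)*1575 = -2 + 525/2 = 521/2 ≈ 260.50)
u - I(785, -841) = 521/2 - (-364 + 785 - 841) = 521/2 - 1*(-420) = 521/2 + 420 = 1361/2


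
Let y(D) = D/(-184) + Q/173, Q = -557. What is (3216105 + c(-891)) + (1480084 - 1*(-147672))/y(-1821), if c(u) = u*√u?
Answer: 735381766217/212545 - 8019*I*√11 ≈ 3.4599e+6 - 26596.0*I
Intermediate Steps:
c(u) = u^(3/2)
y(D) = -557/173 - D/184 (y(D) = D/(-184) - 557/173 = D*(-1/184) - 557*1/173 = -D/184 - 557/173 = -557/173 - D/184)
(3216105 + c(-891)) + (1480084 - 1*(-147672))/y(-1821) = (3216105 + (-891)^(3/2)) + (1480084 - 1*(-147672))/(-557/173 - 1/184*(-1821)) = (3216105 - 8019*I*√11) + (1480084 + 147672)/(-557/173 + 1821/184) = (3216105 - 8019*I*√11) + 1627756/(212545/31832) = (3216105 - 8019*I*√11) + 1627756*(31832/212545) = (3216105 - 8019*I*√11) + 51814728992/212545 = 735381766217/212545 - 8019*I*√11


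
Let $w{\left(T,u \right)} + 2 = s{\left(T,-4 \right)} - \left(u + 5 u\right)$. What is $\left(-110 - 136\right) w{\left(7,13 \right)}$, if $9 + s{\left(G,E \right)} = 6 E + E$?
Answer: $28782$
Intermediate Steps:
$s{\left(G,E \right)} = -9 + 7 E$ ($s{\left(G,E \right)} = -9 + \left(6 E + E\right) = -9 + 7 E$)
$w{\left(T,u \right)} = -39 - 6 u$ ($w{\left(T,u \right)} = -2 + \left(\left(-9 + 7 \left(-4\right)\right) - \left(u + 5 u\right)\right) = -2 - \left(37 + 6 u\right) = -39 - 6 u$)
$\left(-110 - 136\right) w{\left(7,13 \right)} = \left(-110 - 136\right) \left(-39 - 78\right) = - 246 \left(-39 - 78\right) = \left(-246\right) \left(-117\right) = 28782$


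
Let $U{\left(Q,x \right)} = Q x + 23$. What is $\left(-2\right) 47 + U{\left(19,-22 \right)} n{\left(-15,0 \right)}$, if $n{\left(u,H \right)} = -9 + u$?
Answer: $9386$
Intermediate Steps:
$U{\left(Q,x \right)} = 23 + Q x$
$\left(-2\right) 47 + U{\left(19,-22 \right)} n{\left(-15,0 \right)} = \left(-2\right) 47 + \left(23 + 19 \left(-22\right)\right) \left(-9 - 15\right) = -94 + \left(23 - 418\right) \left(-24\right) = -94 - -9480 = -94 + 9480 = 9386$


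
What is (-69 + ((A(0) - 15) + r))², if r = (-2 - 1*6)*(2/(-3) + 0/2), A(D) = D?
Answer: 55696/9 ≈ 6188.4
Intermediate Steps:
r = 16/3 (r = (-2 - 6)*(2*(-⅓) + 0*(½)) = -8*(-⅔ + 0) = -8*(-⅔) = 16/3 ≈ 5.3333)
(-69 + ((A(0) - 15) + r))² = (-69 + ((0 - 15) + 16/3))² = (-69 + (-15 + 16/3))² = (-69 - 29/3)² = (-236/3)² = 55696/9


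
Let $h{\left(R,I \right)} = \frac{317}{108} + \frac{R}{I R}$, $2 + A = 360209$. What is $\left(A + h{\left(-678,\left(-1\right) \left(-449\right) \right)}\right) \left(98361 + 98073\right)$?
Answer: $\frac{190620648010205}{2694} \approx 7.0758 \cdot 10^{10}$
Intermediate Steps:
$A = 360207$ ($A = -2 + 360209 = 360207$)
$h{\left(R,I \right)} = \frac{317}{108} + \frac{1}{I}$ ($h{\left(R,I \right)} = 317 \cdot \frac{1}{108} + R \frac{1}{I R} = \frac{317}{108} + \frac{1}{I}$)
$\left(A + h{\left(-678,\left(-1\right) \left(-449\right) \right)}\right) \left(98361 + 98073\right) = \left(360207 + \left(\frac{317}{108} + \frac{1}{\left(-1\right) \left(-449\right)}\right)\right) \left(98361 + 98073\right) = \left(360207 + \left(\frac{317}{108} + \frac{1}{449}\right)\right) 196434 = \left(360207 + \frac{142441}{48492}\right) 196434 = \frac{17467300285}{48492} \cdot 196434 = \frac{190620648010205}{2694}$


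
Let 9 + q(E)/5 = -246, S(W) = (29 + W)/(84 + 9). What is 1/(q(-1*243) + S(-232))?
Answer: -93/118778 ≈ -0.00078297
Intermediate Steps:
S(W) = 29/93 + W/93 (S(W) = (29 + W)/93 = (29 + W)*(1/93) = 29/93 + W/93)
q(E) = -1275 (q(E) = -45 + 5*(-246) = -45 - 1230 = -1275)
1/(q(-1*243) + S(-232)) = 1/(-1275 + (29/93 + (1/93)*(-232))) = 1/(-1275 + (29/93 - 232/93)) = 1/(-1275 - 203/93) = 1/(-118778/93) = -93/118778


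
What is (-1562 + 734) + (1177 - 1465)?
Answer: -1116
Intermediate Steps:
(-1562 + 734) + (1177 - 1465) = -828 - 288 = -1116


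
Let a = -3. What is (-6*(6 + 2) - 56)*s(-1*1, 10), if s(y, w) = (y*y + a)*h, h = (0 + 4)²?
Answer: 3328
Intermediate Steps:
h = 16 (h = 4² = 16)
s(y, w) = -48 + 16*y² (s(y, w) = (y*y - 3)*16 = (y² - 3)*16 = (-3 + y²)*16 = -48 + 16*y²)
(-6*(6 + 2) - 56)*s(-1*1, 10) = (-6*(6 + 2) - 56)*(-48 + 16*(-1*1)²) = (-6*8 - 56)*(-48 + 16*(-1)²) = (-48 - 56)*(-48 + 16*1) = -104*(-48 + 16) = -104*(-32) = 3328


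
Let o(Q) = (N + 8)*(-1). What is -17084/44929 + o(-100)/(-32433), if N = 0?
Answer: -553725940/1457182257 ≈ -0.38000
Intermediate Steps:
o(Q) = -8 (o(Q) = (0 + 8)*(-1) = 8*(-1) = -8)
-17084/44929 + o(-100)/(-32433) = -17084/44929 - 8/(-32433) = -17084*1/44929 - 8*(-1/32433) = -17084/44929 + 8/32433 = -553725940/1457182257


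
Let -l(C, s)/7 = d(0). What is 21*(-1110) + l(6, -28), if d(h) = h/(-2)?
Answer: -23310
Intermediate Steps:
d(h) = -h/2 (d(h) = h*(-½) = -h/2)
l(C, s) = 0 (l(C, s) = -(-7)*0/2 = -7*0 = 0)
21*(-1110) + l(6, -28) = 21*(-1110) + 0 = -23310 + 0 = -23310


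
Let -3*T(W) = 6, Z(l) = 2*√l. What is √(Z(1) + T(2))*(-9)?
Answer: 0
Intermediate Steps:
T(W) = -2 (T(W) = -⅓*6 = -2)
√(Z(1) + T(2))*(-9) = √(2*√1 - 2)*(-9) = √(2*1 - 2)*(-9) = √(2 - 2)*(-9) = √0*(-9) = 0*(-9) = 0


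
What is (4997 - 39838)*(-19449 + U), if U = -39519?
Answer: 2054504088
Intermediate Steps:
(4997 - 39838)*(-19449 + U) = (4997 - 39838)*(-19449 - 39519) = -34841*(-58968) = 2054504088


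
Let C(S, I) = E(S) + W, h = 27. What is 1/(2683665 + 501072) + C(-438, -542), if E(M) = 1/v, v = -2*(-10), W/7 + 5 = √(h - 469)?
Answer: -2226131143/63694740 + 7*I*√442 ≈ -34.95 + 147.17*I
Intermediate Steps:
W = -35 + 7*I*√442 (W = -35 + 7*√(27 - 469) = -35 + 7*√(-442) = -35 + 7*(I*√442) = -35 + 7*I*√442 ≈ -35.0 + 147.17*I)
v = 20
E(M) = 1/20
C(S, I) = -699/20 + 7*I*√442 (C(S, I) = 1/20 + (-35 + 7*I*√442) = -699/20 + 7*I*√442)
1/(2683665 + 501072) + C(-438, -542) = 1/(2683665 + 501072) + (-699/20 + 7*I*√442) = 1/3184737 + (-699/20 + 7*I*√442) = -2226131143/63694740 + 7*I*√442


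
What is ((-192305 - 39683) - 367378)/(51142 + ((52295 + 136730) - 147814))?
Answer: -599366/92353 ≈ -6.4899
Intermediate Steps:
((-192305 - 39683) - 367378)/(51142 + ((52295 + 136730) - 147814)) = (-231988 - 367378)/(51142 + (189025 - 147814)) = -599366/(51142 + 41211) = -599366/92353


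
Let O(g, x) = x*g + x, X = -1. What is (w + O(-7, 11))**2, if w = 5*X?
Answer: 5041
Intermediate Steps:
O(g, x) = x + g*x (O(g, x) = g*x + x = x + g*x)
w = -5 (w = 5*(-1) = -5)
(w + O(-7, 11))**2 = (-5 + 11*(1 - 7))**2 = (-5 + 11*(-6))**2 = (-5 - 66)**2 = (-71)**2 = 5041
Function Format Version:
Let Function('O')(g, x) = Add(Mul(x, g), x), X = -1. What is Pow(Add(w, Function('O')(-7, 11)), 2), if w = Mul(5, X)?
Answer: 5041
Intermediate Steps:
Function('O')(g, x) = Add(x, Mul(g, x)) (Function('O')(g, x) = Add(Mul(g, x), x) = Add(x, Mul(g, x)))
w = -5 (w = Mul(5, -1) = -5)
Pow(Add(w, Function('O')(-7, 11)), 2) = Pow(Add(-5, Mul(11, Add(1, -7))), 2) = Pow(Add(-5, Mul(11, -6)), 2) = Pow(Add(-5, -66), 2) = Pow(-71, 2) = 5041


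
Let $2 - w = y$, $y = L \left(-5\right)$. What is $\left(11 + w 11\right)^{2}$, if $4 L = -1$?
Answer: $\frac{5929}{16} \approx 370.56$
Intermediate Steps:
$L = - \frac{1}{4}$ ($L = \frac{1}{4} \left(-1\right) = - \frac{1}{4} \approx -0.25$)
$y = \frac{5}{4}$ ($y = \left(- \frac{1}{4}\right) \left(-5\right) = \frac{5}{4} \approx 1.25$)
$w = \frac{3}{4}$ ($w = 2 - \frac{5}{4} = \frac{3}{4} \approx 0.75$)
$\left(11 + w 11\right)^{2} = \left(11 + \frac{3}{4} \cdot 11\right)^{2} = \left(11 + \frac{33}{4}\right)^{2} = \left(\frac{77}{4}\right)^{2} = \frac{5929}{16}$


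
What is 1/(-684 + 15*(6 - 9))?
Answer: -1/729 ≈ -0.0013717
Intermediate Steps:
1/(-684 + 15*(6 - 9)) = 1/(-684 + 15*(-3)) = 1/(-684 - 45) = 1/(-729) = -1/729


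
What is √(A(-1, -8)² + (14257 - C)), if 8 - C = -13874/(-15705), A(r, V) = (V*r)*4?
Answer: √418584211555/5235 ≈ 123.59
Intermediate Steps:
A(r, V) = 4*V*r
C = 111766/15705 (C = 8 - (-13874)/(-15705) = 8 - (-13874)*(-1)/15705 = 8 - 1*13874/15705 = 8 - 13874/15705 = 111766/15705 ≈ 7.1166)
√(A(-1, -8)² + (14257 - C)) = √((4*(-8)*(-1))² + (14257 - 1*111766/15705)) = √(32² + (14257 - 111766/15705)) = √(1024 + 223794419/15705) = √(239876339/15705) = √418584211555/5235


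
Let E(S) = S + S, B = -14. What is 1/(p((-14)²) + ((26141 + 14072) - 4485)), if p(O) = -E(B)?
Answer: 1/35756 ≈ 2.7967e-5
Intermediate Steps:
E(S) = 2*S
p(O) = 28 (p(O) = -2*(-14) = -1*(-28) = 28)
1/(p((-14)²) + ((26141 + 14072) - 4485)) = 1/(28 + ((26141 + 14072) - 4485)) = 1/(28 + (40213 - 4485)) = 1/(28 + 35728) = 1/35756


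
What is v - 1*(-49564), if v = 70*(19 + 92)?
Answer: 57334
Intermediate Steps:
v = 7770 (v = 70*111 = 7770)
v - 1*(-49564) = 7770 - 1*(-49564) = 7770 + 49564 = 57334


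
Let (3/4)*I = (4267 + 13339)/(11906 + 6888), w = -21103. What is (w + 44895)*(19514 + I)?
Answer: 13089273151712/28191 ≈ 4.6431e+8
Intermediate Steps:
I = 35212/28191 (I = 4*((4267 + 13339)/(11906 + 6888))/3 = 4*(17606/18794)/3 = 4*(17606*(1/18794))/3 = (4/3)*(8803/9397) = 35212/28191 ≈ 1.2491)
(w + 44895)*(19514 + I) = (-21103 + 44895)*(19514 + 35212/28191) = 23792*(550154386/28191) = 13089273151712/28191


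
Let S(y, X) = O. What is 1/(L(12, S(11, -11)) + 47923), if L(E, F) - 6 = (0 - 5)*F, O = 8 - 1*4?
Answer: 1/47909 ≈ 2.0873e-5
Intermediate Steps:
O = 4 (O = 8 - 4 = 4)
S(y, X) = 4
L(E, F) = 6 - 5*F (L(E, F) = 6 + (0 - 5)*F = 6 - 5*F)
1/(L(12, S(11, -11)) + 47923) = 1/((6 - 5*4) + 47923) = 1/((6 - 20) + 47923) = 1/(-14 + 47923) = 1/47909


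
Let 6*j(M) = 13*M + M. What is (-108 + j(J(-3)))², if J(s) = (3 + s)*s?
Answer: 11664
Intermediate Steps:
J(s) = s*(3 + s)
j(M) = 7*M/3 (j(M) = (13*M + M)/6 = (14*M)/6 = 7*M/3)
(-108 + j(J(-3)))² = (-108 + 7*(-3*(3 - 3))/3)² = (-108 + 7*(-3*0)/3)² = (-108 + (7/3)*0)² = (-108 + 0)² = (-108)² = 11664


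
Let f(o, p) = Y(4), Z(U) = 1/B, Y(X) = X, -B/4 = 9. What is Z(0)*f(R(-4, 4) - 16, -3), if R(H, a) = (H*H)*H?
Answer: -⅑ ≈ -0.11111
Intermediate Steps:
B = -36 (B = -4*9 = -36)
Z(U) = -1/36 (Z(U) = 1/(-36) = -1/36)
R(H, a) = H³ (R(H, a) = H²*H = H³)
f(o, p) = 4
Z(0)*f(R(-4, 4) - 16, -3) = -1/36*4 = -⅑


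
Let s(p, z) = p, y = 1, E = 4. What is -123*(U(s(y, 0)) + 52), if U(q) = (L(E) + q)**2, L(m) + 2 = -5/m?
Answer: -112299/16 ≈ -7018.7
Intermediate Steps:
L(m) = -2 - 5/m
U(q) = (-13/4 + q)**2 (U(q) = ((-2 - 5/4) + q)**2 = (-13/4 + q)**2)
-123*(U(s(y, 0)) + 52) = -123*((13 - 4*1)**2/16 + 52) = -123*((13 - 4)**2/16 + 52) = -123*((1/16)*9**2 + 52) = -123*((1/16)*81 + 52) = -123*(81/16 + 52) = -123*913/16 = -112299/16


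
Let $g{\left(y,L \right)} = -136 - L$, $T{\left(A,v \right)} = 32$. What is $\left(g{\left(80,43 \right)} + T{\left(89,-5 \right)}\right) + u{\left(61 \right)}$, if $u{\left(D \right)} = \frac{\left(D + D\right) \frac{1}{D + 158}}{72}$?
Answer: $- \frac{1158887}{7884} \approx -146.99$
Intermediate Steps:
$u{\left(D \right)} = \frac{D}{36 \left(158 + D\right)}$ ($u{\left(D \right)} = \frac{2 D}{158 + D} \frac{1}{72} = \frac{D}{36 \left(158 + D\right)}$)
$\left(g{\left(80,43 \right)} + T{\left(89,-5 \right)}\right) + u{\left(61 \right)} = \left(\left(-136 - 43\right) + 32\right) + \frac{1}{36} \cdot 61 \frac{1}{158 + 61} = \left(\left(-136 - 43\right) + 32\right) + \frac{1}{36} \cdot 61 \cdot \frac{1}{219} = \left(-179 + 32\right) + \frac{1}{36} \cdot 61 \cdot \frac{1}{219} = -147 + \frac{61}{7884} = - \frac{1158887}{7884}$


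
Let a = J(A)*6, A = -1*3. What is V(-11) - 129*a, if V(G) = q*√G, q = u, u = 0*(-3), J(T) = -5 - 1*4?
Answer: 6966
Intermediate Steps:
A = -3
J(T) = -9 (J(T) = -5 - 4 = -9)
u = 0
q = 0
a = -54 (a = -9*6 = -54)
V(G) = 0 (V(G) = 0*√G = 0)
V(-11) - 129*a = 0 - 129*(-54) = 0 + 6966 = 6966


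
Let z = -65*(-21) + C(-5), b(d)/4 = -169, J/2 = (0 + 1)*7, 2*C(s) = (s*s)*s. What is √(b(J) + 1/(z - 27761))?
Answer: I*√1892941314798/52917 ≈ 26.0*I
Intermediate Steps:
C(s) = s³/2 (C(s) = ((s*s)*s)/2 = (s²*s)/2 = s³/2)
J = 14 (J = 2*((0 + 1)*7) = 2*(1*7) = 2*7 = 14)
b(d) = -676 (b(d) = 4*(-169) = -676)
z = 2605/2 (z = -65*(-21) + (½)*(-5)³ = 1365 + (½)*(-125) = 1365 - 125/2 = 2605/2 ≈ 1302.5)
√(b(J) + 1/(z - 27761)) = √(-676 + 1/(2605/2 - 27761)) = √(-676 + 1/(-52917/2)) = √(-676 - 2/52917) = √(-35771894/52917) = I*√1892941314798/52917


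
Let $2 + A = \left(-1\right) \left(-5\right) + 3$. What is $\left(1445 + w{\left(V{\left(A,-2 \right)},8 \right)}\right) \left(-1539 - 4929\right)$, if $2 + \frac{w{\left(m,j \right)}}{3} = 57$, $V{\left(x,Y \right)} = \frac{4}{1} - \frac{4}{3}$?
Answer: $-10413480$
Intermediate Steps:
$A = 6$ ($A = -2 + \left(\left(-1\right) \left(-5\right) + 3\right) = -2 + \left(5 + 3\right) = -2 + 8 = 6$)
$V{\left(x,Y \right)} = \frac{8}{3}$ ($V{\left(x,Y \right)} = 4 \cdot 1 - \frac{4}{3} = 4 - \frac{4}{3} = \frac{8}{3}$)
$w{\left(m,j \right)} = 165$ ($w{\left(m,j \right)} = -6 + 3 \cdot 57 = -6 + 171 = 165$)
$\left(1445 + w{\left(V{\left(A,-2 \right)},8 \right)}\right) \left(-1539 - 4929\right) = \left(1445 + 165\right) \left(-1539 - 4929\right) = 1610 \left(-6468\right) = -10413480$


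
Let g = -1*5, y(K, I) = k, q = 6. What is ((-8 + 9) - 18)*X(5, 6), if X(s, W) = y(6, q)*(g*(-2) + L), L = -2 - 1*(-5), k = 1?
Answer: -221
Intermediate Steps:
y(K, I) = 1
g = -5
L = 3 (L = -2 + 5 = 3)
X(s, W) = 13 (X(s, W) = 1*(-5*(-2) + 3) = 1*(10 + 3) = 1*13 = 13)
((-8 + 9) - 18)*X(5, 6) = ((-8 + 9) - 18)*13 = (1 - 18)*13 = -17*13 = -221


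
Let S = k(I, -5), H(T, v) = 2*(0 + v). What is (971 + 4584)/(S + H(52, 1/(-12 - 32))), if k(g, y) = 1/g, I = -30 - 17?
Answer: -5743870/69 ≈ -83245.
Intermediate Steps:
I = -47
H(T, v) = 2*v
S = -1/47 (S = 1/(-47) = -1/47 ≈ -0.021277)
(971 + 4584)/(S + H(52, 1/(-12 - 32))) = (971 + 4584)/(-1/47 + 2/(-12 - 32)) = 5555/(-1/47 + 2/(-44)) = 5555/(-1/47 + 2*(-1/44)) = 5555/(-1/47 - 1/22) = 5555/(-69/1034) = 5555*(-1034/69) = -5743870/69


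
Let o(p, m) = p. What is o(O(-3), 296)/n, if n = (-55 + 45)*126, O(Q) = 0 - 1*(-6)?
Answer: -1/210 ≈ -0.0047619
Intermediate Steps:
O(Q) = 6 (O(Q) = 0 + 6 = 6)
n = -1260 (n = -10*126 = -1260)
o(O(-3), 296)/n = 6/(-1260) = 6*(-1/1260) = -1/210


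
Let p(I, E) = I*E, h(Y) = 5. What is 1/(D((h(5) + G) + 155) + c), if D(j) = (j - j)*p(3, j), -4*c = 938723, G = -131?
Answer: -4/938723 ≈ -4.2611e-6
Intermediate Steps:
c = -938723/4 (c = -¼*938723 = -938723/4 ≈ -2.3468e+5)
p(I, E) = E*I
D(j) = 0 (D(j) = (j - j)*(j*3) = 0*(3*j) = 0)
1/(D((h(5) + G) + 155) + c) = 1/(0 - 938723/4) = 1/(-938723/4) = -4/938723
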